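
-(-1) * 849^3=611960049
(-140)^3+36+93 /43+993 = -117947660 /43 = -2742968.84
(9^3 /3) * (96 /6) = 3888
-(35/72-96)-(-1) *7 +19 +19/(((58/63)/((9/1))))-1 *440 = -277171/2088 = -132.74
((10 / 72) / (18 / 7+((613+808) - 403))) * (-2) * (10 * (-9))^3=354375 / 1786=198.42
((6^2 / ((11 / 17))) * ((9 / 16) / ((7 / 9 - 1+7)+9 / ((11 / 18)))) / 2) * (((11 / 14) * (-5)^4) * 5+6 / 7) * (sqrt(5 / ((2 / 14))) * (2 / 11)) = 1922.42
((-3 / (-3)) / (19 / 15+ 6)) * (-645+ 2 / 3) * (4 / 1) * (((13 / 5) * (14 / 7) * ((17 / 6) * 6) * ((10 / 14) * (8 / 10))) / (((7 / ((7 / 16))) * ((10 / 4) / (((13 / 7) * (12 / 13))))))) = -20505264 / 26705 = -767.84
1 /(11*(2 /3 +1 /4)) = 12 /121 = 0.10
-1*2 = -2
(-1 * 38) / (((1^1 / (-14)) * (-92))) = -5.78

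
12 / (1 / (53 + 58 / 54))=5840 / 9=648.89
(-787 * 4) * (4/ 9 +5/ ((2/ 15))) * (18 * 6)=-12900504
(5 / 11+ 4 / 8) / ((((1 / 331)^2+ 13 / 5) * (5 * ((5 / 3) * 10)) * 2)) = 2300781 / 1044485200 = 0.00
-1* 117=-117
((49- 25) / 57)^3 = 512 / 6859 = 0.07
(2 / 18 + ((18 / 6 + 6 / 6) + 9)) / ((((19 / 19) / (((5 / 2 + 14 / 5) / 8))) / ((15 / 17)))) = 7.66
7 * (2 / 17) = 14 / 17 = 0.82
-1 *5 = -5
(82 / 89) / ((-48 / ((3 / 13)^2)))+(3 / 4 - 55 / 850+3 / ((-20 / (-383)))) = 594590357 / 10227880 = 58.13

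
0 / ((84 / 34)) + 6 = 6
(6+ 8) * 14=196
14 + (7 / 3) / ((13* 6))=3283 / 234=14.03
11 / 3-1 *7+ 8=14 / 3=4.67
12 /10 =6 /5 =1.20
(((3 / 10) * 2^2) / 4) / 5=0.06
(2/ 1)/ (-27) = -2/ 27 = -0.07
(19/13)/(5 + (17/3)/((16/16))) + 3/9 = 587/1248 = 0.47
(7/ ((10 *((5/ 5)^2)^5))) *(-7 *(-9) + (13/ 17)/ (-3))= 2240/ 51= 43.92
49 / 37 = 1.32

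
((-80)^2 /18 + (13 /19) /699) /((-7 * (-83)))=0.61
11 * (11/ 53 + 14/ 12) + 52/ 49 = 252079/ 15582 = 16.18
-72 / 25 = -2.88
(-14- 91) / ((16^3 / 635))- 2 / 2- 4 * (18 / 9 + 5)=-185459 / 4096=-45.28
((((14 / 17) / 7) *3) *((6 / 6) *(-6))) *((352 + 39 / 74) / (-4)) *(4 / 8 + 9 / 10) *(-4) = -3286962 / 3145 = -1045.14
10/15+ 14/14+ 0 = 5/3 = 1.67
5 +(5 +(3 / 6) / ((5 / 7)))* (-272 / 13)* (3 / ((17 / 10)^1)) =-2671 / 13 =-205.46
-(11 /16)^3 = -1331 /4096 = -0.32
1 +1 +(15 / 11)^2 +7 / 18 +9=28855 / 2178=13.25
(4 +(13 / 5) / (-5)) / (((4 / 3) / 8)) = 522 / 25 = 20.88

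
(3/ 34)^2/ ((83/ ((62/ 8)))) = 279/ 383792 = 0.00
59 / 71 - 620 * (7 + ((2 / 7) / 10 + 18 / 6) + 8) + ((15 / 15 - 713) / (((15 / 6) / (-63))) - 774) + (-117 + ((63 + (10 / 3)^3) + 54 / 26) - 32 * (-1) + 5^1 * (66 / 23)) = 120829410722 / 20061405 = 6022.98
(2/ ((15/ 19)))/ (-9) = -38/ 135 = -0.28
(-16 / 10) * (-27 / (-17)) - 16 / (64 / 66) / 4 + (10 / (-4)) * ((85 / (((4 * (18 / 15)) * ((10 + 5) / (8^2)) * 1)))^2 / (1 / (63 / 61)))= -5505048617 / 373320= -14746.19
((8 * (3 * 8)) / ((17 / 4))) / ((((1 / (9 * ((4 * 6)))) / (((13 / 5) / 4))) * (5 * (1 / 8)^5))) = 17666408448 / 425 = 41568019.88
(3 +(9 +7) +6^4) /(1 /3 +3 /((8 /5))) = 31560 /53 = 595.47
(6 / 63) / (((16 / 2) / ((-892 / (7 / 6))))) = -446 / 49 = -9.10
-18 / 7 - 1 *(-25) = 157 / 7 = 22.43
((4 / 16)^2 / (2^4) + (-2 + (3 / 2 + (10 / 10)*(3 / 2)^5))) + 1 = 2073 / 256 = 8.10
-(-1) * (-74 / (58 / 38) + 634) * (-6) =-101880 / 29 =-3513.10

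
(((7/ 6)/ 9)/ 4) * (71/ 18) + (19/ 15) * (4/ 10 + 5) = 677273/ 97200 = 6.97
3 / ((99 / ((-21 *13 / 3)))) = -2.76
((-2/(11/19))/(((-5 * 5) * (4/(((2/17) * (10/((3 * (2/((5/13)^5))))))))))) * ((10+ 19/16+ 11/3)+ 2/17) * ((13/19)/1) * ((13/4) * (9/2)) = 7635625/893985664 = 0.01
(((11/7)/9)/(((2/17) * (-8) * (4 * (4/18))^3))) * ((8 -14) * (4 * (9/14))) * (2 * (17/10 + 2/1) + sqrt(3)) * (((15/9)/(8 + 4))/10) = 45441 * sqrt(3)/802816 + 1681317/4014080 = 0.52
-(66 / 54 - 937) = 8422 / 9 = 935.78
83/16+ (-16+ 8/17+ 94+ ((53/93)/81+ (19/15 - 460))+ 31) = -3524937517/10244880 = -344.07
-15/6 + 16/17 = -53/34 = -1.56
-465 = -465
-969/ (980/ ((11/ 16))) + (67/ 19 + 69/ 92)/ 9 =-548689/ 2681280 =-0.20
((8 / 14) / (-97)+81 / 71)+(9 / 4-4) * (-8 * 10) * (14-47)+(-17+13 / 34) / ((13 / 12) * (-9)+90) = -1215169386475 / 263076513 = -4619.07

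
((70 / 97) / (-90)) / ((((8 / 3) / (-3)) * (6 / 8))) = 7 / 582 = 0.01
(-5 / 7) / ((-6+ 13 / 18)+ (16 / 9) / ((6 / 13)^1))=270 / 539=0.50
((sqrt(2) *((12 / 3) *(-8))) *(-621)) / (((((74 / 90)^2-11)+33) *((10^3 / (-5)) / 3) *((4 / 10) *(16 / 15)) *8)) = -5.45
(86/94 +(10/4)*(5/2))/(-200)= -1347/37600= -0.04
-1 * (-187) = 187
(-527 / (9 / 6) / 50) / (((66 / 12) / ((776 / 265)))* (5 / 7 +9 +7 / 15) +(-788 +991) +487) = -5725328 / 577792675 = -0.01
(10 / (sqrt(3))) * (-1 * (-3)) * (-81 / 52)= -405 * sqrt(3) / 26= -26.98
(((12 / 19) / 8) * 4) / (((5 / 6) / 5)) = 36 / 19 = 1.89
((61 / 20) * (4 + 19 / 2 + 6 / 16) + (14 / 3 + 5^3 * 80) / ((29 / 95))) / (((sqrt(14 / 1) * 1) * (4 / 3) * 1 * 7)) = 65257411 * sqrt(14) / 259840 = 939.70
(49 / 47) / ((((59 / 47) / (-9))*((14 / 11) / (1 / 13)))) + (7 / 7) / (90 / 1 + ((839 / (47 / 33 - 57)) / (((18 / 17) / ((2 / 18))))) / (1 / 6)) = -895432167 / 2038144498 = -0.44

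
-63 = -63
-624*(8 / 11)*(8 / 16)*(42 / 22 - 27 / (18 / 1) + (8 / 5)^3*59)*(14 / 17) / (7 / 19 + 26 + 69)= -18415952464 / 38825875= -474.32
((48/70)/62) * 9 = 108/1085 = 0.10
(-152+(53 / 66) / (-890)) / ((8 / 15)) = -8928533 / 31328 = -285.00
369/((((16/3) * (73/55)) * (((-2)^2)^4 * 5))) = 12177/299008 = 0.04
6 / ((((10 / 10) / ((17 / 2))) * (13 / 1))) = 51 / 13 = 3.92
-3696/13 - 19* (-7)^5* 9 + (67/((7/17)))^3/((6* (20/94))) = 1671676399909/267540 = 6248323.24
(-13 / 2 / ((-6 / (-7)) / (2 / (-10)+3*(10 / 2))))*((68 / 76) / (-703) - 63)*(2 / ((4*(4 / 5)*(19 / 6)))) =19144307 / 13718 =1395.56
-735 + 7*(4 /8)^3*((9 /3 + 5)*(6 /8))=-2919 /4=-729.75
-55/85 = -0.65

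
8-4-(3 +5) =-4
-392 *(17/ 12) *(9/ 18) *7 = -5831/ 3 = -1943.67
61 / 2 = 30.50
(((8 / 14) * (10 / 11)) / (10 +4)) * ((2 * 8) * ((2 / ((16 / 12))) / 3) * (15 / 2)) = 2.23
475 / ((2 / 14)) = 3325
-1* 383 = -383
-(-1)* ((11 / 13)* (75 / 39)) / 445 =55 / 15041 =0.00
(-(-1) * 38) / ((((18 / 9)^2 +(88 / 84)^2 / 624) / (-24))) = -62741952 / 275305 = -227.90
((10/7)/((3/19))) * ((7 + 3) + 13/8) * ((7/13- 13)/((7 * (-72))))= 26505/10192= 2.60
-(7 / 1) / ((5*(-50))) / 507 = 7 / 126750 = 0.00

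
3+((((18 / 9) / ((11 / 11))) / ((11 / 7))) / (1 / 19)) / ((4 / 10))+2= 720 / 11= 65.45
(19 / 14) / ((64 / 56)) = 19 / 16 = 1.19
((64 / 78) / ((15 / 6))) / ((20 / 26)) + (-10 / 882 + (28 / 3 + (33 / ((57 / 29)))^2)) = 291.64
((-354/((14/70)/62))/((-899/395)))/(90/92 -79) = -64321800/104081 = -618.00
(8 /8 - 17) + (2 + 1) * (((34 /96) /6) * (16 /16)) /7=-10735 /672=-15.97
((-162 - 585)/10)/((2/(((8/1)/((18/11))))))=-913/5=-182.60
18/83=0.22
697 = 697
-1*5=-5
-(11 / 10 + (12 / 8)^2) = -67 / 20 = -3.35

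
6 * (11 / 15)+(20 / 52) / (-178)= 50883 / 11570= 4.40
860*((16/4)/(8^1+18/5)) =8600/29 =296.55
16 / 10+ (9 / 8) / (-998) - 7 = -215613 / 39920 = -5.40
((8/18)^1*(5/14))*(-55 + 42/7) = -70/9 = -7.78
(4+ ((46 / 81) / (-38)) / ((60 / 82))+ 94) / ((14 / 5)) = 4523717 / 129276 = 34.99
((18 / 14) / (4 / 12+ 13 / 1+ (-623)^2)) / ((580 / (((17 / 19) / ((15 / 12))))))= 459 / 112279873475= 0.00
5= 5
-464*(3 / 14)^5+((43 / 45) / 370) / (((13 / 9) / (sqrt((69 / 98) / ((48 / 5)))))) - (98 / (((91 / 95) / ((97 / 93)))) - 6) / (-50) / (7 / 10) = 43*sqrt(230) / 1346800+542073197 / 203196630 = 2.67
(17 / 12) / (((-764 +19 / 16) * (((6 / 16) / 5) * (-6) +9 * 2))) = -272 / 2570373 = -0.00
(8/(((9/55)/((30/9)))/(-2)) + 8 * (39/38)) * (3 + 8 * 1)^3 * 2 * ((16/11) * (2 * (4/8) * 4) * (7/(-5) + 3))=-7873241.77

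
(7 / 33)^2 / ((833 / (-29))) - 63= -1166348 / 18513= -63.00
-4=-4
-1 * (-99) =99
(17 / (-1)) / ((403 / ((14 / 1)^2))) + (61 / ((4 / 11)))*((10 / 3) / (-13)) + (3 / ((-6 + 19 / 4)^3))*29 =-28963049 / 302250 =-95.82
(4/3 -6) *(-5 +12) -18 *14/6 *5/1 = -728/3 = -242.67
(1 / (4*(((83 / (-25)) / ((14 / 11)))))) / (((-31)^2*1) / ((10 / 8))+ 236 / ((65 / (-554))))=11375 / 147489672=0.00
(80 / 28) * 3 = 60 / 7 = 8.57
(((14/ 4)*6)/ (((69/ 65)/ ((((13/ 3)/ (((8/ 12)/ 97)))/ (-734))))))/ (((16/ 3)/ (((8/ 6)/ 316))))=-573755/ 42677696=-0.01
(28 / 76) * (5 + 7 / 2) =119 / 38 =3.13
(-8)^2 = 64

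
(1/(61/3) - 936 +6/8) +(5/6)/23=-15744431/16836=-935.16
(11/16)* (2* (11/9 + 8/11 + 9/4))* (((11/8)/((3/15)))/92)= 91465/211968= 0.43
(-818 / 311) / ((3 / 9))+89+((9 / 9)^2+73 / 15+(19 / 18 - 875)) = -22027247 / 27990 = -786.97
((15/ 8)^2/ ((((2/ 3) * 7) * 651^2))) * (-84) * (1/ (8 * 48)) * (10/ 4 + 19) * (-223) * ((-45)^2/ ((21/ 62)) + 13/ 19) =571917446175/ 51305160704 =11.15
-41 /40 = -1.02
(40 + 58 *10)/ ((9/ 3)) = 620/ 3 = 206.67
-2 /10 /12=-1 /60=-0.02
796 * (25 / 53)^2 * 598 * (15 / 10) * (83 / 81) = 12346457500 / 75843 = 162789.68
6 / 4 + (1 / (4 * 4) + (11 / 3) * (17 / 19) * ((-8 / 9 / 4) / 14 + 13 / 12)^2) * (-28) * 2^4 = -109964963 / 64638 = -1701.24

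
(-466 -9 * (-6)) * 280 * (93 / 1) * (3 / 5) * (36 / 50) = -115867584 / 25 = -4634703.36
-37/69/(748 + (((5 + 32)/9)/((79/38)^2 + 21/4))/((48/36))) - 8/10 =-571462034/713688275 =-0.80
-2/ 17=-0.12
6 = 6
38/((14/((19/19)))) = 19/7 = 2.71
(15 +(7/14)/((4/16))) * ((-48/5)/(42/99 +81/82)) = -2208096/19105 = -115.58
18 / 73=0.25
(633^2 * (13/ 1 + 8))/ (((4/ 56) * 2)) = 58901283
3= 3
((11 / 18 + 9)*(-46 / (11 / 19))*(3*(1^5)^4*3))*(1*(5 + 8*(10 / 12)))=-2646035 / 33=-80182.88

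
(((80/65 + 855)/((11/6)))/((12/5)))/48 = 55655/13728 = 4.05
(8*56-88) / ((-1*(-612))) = 10 / 17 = 0.59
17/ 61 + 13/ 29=1286/ 1769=0.73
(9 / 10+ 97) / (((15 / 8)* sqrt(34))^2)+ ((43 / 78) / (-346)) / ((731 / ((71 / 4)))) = 0.82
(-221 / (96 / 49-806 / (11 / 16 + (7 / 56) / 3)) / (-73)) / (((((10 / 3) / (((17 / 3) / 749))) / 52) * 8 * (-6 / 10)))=1709435 / 25339133952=0.00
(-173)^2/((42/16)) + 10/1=239642/21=11411.52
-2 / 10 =-1 / 5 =-0.20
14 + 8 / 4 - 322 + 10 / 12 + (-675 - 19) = -5995 / 6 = -999.17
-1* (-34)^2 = -1156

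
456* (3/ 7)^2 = 4104/ 49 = 83.76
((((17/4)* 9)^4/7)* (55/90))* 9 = 6027794091/3584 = 1681862.19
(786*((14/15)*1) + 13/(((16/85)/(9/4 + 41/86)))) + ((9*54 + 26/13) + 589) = 27505081/13760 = 1998.92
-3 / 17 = -0.18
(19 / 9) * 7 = 133 / 9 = 14.78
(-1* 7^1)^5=-16807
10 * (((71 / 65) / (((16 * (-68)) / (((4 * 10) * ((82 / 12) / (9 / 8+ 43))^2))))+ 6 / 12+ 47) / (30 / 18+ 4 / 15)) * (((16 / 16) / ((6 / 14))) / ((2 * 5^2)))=164815113337 / 14375143458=11.47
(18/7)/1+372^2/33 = 323094/77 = 4196.03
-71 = -71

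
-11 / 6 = -1.83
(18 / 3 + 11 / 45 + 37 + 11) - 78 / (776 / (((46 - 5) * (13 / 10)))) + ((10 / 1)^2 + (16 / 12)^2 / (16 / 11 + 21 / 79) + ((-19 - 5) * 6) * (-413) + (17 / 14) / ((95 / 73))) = 27598696220717 / 462887880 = 59622.85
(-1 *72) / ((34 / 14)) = -504 / 17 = -29.65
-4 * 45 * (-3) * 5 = 2700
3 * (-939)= -2817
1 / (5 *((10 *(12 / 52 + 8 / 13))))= 13 / 550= 0.02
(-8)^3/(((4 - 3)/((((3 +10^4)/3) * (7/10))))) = -17925376/15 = -1195025.07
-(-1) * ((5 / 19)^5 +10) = 24764115 / 2476099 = 10.00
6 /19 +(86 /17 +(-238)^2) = 18297748 /323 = 56649.37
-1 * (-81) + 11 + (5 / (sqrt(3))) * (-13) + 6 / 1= 98-65 * sqrt(3) / 3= 60.47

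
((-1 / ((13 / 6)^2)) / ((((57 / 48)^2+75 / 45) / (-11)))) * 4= 1216512 / 399347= 3.05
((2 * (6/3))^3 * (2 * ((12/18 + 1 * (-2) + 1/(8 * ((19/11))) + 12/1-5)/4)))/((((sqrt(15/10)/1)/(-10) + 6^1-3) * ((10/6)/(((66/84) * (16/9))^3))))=14267297792 * sqrt(6)/8537354721 + 285345955840/2845784907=104.36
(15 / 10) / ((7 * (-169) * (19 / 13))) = -3 / 3458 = -0.00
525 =525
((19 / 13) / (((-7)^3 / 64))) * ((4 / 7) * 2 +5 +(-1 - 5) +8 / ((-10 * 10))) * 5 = -13376 / 156065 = -0.09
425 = 425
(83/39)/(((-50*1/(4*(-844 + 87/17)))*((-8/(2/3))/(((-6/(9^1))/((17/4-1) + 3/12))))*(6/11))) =1001561/240975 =4.16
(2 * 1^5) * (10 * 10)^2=20000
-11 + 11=0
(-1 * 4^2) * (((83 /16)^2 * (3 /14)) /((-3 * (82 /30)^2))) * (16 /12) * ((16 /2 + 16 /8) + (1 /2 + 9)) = 20150325 /188272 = 107.03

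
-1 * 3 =-3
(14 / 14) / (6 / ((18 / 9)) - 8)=-1 / 5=-0.20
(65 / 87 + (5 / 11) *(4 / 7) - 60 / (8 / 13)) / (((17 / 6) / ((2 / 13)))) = -2585630 / 493493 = -5.24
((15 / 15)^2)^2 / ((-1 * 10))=-1 / 10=-0.10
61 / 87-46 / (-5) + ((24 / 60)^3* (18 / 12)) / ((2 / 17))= 10.72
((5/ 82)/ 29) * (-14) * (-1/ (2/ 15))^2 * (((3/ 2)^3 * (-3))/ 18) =70875/ 76096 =0.93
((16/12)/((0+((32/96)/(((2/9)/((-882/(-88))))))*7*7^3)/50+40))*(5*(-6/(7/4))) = -704000/23467661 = -0.03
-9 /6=-3 /2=-1.50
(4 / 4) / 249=1 / 249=0.00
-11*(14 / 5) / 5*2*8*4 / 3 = -9856 / 75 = -131.41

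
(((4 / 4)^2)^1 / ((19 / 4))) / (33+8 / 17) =68 / 10811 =0.01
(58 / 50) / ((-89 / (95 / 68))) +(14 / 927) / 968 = -30875531 / 1697086710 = -0.02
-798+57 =-741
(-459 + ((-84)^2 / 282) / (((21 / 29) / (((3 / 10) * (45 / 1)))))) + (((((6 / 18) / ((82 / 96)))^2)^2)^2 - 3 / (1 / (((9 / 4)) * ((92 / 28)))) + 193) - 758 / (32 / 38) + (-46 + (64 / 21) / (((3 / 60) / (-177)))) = -34696167354995927993 / 3002331886149496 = -11556.41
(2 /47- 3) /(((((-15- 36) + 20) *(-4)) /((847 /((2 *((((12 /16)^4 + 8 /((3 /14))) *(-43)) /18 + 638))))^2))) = -1191047518273536 /83633747890529873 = -0.01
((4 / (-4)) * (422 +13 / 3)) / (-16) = 1279 / 48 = 26.65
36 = 36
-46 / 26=-23 / 13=-1.77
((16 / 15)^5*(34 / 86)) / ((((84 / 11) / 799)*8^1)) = 4895965184 / 685715625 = 7.14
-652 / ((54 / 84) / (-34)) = 310352 / 9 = 34483.56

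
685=685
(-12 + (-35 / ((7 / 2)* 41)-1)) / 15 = -181 / 205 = -0.88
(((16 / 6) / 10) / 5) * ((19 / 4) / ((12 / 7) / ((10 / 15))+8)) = 133 / 5550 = 0.02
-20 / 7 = -2.86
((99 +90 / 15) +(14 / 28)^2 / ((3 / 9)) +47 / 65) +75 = 47183 / 260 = 181.47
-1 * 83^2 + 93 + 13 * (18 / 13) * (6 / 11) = -74648 / 11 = -6786.18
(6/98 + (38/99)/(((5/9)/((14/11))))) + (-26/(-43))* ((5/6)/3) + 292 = 3362721226/11472615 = 293.11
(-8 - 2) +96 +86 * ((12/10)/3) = 602/5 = 120.40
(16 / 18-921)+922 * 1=17 / 9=1.89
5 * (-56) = -280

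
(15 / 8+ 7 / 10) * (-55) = -1133 / 8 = -141.62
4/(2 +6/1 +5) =4/13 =0.31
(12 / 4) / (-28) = -3 / 28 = -0.11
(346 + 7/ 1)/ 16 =353/ 16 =22.06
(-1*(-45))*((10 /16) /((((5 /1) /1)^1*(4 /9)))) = 12.66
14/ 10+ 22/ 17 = 229/ 85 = 2.69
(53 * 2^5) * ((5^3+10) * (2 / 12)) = 38160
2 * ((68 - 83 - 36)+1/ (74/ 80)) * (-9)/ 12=5541/ 74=74.88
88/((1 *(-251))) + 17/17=163/251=0.65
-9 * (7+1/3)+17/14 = -907/14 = -64.79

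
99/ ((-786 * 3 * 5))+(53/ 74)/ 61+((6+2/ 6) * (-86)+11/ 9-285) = -11022421264/ 13305015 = -828.44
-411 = -411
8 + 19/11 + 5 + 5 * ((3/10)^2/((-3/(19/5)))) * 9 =10557/1100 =9.60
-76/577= -0.13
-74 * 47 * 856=-2977168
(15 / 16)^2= 225 / 256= 0.88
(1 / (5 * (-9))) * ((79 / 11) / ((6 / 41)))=-1.09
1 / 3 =0.33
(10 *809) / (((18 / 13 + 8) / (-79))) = -4154215 / 61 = -68101.89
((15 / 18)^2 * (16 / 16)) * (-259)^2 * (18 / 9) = 1677025 / 18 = 93168.06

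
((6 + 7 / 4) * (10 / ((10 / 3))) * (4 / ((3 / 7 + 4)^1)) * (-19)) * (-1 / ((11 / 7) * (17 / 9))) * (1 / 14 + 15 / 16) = 405783 / 2992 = 135.62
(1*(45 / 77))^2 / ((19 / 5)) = 10125 / 112651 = 0.09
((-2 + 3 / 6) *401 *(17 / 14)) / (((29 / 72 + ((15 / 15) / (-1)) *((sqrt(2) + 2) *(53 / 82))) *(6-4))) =-19824442713 / 2658593 + 14398567452 *sqrt(2) / 2658593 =202.44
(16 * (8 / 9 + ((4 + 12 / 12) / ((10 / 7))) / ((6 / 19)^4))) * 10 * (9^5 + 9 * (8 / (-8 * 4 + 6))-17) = 3509040731900 / 1053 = 3332422347.48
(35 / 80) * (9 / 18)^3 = 7 / 128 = 0.05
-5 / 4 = -1.25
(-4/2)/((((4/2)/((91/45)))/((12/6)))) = -182/45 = -4.04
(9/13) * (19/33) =57/143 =0.40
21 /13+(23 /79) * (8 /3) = 7369 /3081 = 2.39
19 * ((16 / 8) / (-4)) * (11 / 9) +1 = -191 / 18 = -10.61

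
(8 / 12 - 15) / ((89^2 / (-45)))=645 / 7921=0.08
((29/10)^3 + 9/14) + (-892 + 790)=-538777/7000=-76.97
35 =35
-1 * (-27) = 27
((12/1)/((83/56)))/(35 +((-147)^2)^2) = 24/1384170001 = 0.00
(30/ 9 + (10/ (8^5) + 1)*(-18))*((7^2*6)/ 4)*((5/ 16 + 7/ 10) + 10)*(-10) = 15566007527/ 131072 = 118759.21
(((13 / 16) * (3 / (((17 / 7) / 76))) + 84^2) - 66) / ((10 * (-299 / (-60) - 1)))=177.40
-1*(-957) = 957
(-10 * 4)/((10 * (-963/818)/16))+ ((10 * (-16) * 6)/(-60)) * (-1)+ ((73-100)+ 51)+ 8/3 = 62624/963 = 65.03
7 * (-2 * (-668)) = 9352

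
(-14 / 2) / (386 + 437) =-7 / 823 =-0.01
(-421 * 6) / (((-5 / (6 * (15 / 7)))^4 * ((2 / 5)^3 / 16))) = -66292344000 / 2401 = -27610305.71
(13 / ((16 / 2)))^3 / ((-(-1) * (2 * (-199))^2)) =2197 / 81102848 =0.00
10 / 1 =10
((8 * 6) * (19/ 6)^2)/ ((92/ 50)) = 18050/ 69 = 261.59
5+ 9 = 14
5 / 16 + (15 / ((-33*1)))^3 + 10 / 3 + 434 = 27954317 / 63888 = 437.55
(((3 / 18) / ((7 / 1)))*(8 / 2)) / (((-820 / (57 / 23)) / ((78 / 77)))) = -741 / 2541385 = -0.00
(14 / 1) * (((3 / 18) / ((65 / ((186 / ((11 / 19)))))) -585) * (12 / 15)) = -23390416 / 3575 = -6542.77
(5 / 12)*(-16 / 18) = -0.37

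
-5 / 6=-0.83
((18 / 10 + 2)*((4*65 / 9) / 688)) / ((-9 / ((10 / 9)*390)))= -80275 / 10449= -7.68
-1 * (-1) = 1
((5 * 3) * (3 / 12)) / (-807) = -0.00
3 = 3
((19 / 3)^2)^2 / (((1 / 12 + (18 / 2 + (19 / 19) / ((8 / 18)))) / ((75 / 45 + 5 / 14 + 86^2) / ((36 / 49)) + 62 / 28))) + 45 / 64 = 466962787847 / 326592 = 1429804.73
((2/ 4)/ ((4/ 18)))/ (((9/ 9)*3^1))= 3/ 4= 0.75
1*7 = 7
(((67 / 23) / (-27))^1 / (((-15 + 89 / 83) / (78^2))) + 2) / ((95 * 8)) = 979691 / 15155160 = 0.06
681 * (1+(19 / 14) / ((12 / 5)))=59701 / 56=1066.09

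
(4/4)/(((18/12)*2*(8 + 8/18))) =3/76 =0.04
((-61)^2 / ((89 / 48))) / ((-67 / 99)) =-17682192 / 5963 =-2965.32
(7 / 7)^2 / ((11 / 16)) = 16 / 11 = 1.45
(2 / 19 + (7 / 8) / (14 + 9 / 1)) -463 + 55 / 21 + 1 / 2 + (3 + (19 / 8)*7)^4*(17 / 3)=10526116032305 / 12529664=840095.63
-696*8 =-5568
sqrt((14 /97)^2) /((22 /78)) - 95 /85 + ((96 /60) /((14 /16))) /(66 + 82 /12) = -161141969 /277436005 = -0.58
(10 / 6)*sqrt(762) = 5*sqrt(762) / 3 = 46.01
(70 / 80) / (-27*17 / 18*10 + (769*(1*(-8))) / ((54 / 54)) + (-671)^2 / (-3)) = -3 / 536528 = -0.00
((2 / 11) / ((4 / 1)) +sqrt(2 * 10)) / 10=1 / 220 +sqrt(5) / 5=0.45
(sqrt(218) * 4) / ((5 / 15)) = 12 * sqrt(218) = 177.18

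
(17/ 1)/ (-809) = -17/ 809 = -0.02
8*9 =72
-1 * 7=-7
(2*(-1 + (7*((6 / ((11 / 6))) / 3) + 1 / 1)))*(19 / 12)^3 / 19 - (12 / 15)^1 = 9467 / 3960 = 2.39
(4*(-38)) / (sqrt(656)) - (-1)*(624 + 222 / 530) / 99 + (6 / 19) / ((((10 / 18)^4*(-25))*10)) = 16340308808 / 2596171875 - 38*sqrt(41) / 41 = 0.36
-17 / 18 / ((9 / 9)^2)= -17 / 18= -0.94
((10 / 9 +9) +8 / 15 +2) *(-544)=-309536 / 45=-6878.58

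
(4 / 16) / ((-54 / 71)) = -71 / 216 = -0.33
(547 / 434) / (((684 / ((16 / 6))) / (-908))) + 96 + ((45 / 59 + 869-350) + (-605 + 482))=3207131549 / 6567939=488.30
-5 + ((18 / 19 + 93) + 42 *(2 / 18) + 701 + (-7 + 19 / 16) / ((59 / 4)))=10683847 / 13452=794.22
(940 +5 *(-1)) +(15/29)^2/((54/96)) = 786735/841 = 935.48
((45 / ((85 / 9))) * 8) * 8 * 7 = 2134.59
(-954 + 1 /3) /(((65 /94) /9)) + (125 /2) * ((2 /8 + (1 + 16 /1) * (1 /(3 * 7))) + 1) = -134137111 /10920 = -12283.62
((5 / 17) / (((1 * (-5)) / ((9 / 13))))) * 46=-414 / 221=-1.87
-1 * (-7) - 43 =-36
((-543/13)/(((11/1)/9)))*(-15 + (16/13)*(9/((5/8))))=-864999/9295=-93.06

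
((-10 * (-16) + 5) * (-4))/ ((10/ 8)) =-528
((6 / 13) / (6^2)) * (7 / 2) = 7 / 156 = 0.04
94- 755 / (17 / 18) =-11992 / 17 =-705.41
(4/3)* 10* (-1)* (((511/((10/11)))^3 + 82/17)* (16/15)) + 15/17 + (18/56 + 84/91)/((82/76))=-360466505266495379/142710750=-2525853905.66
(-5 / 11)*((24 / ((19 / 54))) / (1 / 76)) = -25920 / 11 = -2356.36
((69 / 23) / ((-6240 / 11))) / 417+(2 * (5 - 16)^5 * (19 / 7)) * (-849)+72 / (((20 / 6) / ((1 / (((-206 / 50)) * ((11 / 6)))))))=5106037626186182519 / 6879032160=742261048.85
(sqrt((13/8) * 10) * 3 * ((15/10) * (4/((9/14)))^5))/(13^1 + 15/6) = 275365888 * sqrt(65)/203391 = 10915.29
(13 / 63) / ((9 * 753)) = 13 / 426951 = 0.00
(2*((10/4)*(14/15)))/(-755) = -14/2265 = -0.01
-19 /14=-1.36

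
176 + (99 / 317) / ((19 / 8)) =1060840 / 6023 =176.13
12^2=144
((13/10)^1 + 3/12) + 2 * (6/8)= 61/20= 3.05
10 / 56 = 5 / 28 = 0.18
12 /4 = 3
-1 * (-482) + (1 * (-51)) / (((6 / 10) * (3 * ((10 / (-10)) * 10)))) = 2909 / 6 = 484.83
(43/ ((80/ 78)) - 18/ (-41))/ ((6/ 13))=301067/ 3280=91.79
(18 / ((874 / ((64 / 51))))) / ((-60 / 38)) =-32 / 1955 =-0.02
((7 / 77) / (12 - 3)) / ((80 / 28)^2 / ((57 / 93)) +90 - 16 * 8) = -931 / 2274822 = -0.00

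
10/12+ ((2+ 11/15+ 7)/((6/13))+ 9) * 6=5441/30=181.37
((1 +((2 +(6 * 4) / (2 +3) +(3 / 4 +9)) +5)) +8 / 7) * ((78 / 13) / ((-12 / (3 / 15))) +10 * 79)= 26200983 / 1400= 18714.99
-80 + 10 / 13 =-1030 / 13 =-79.23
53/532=0.10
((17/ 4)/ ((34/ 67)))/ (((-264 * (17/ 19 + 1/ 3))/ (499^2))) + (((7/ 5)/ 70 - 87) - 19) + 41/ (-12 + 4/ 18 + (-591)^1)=-49941669499/ 7638400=-6538.24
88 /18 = 44 /9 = 4.89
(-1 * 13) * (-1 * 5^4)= 8125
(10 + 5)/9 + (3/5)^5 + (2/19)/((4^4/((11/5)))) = 39793553/22800000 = 1.75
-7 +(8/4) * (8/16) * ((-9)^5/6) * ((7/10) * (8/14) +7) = -728341/10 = -72834.10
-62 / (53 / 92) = -5704 / 53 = -107.62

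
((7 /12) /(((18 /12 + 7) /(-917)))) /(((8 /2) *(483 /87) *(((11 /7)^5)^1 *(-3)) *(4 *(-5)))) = -446948551 /90678155040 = -0.00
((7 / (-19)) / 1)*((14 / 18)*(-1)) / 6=0.05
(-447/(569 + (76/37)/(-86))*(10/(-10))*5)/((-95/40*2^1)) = -4741180/5733193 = -0.83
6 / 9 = 2 / 3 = 0.67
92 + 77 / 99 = 92.78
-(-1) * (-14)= -14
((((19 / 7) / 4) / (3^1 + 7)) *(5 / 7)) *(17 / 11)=0.07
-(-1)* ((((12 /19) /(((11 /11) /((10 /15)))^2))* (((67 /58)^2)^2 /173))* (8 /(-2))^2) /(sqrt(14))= 161208968* sqrt(14) /48821485587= 0.01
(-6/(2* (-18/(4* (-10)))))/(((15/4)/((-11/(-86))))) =-88/387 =-0.23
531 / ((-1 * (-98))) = 531 / 98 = 5.42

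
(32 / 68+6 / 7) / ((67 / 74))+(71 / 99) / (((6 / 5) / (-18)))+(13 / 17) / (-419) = -1024479802 / 110242671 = -9.29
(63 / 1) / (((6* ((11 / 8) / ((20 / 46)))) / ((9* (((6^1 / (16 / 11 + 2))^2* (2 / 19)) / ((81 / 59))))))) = 1090320 / 157757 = 6.91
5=5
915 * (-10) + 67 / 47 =-9148.57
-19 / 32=-0.59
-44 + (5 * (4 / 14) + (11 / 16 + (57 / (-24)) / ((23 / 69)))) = -5489 / 112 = -49.01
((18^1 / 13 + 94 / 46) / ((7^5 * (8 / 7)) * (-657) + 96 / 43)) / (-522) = 44075 / 84694963790736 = 0.00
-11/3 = -3.67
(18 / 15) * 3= 18 / 5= 3.60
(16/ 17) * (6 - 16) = -160/ 17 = -9.41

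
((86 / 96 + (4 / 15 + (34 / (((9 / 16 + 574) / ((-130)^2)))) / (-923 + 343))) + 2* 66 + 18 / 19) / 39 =53646285059 / 15803870160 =3.39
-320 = -320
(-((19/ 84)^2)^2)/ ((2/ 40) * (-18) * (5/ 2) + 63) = -130321/ 3024568512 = -0.00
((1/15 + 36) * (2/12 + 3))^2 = 105657841/8100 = 13044.18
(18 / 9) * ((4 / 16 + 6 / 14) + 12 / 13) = 583 / 182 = 3.20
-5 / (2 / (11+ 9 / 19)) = -545 / 19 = -28.68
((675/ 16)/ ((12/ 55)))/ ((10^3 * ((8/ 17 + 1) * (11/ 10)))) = 153/ 1280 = 0.12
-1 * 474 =-474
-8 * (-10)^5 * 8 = 6400000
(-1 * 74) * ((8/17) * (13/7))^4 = -8656953344/200533921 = -43.17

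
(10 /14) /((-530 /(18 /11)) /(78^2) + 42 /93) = 8487180 /4733533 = 1.79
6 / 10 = 0.60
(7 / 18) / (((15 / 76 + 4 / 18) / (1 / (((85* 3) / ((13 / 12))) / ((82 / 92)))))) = 247 / 70380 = 0.00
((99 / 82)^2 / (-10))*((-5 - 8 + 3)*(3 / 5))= 29403 / 33620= 0.87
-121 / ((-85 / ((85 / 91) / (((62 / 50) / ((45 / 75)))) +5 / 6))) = 526471 / 287742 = 1.83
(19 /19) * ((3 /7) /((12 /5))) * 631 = 3155 /28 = 112.68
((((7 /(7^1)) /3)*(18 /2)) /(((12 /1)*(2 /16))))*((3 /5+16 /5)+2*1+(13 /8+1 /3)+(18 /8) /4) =1997 /120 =16.64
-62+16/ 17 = -1038/ 17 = -61.06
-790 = -790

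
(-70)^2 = 4900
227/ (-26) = -227/ 26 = -8.73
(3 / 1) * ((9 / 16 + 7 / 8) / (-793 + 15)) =-0.01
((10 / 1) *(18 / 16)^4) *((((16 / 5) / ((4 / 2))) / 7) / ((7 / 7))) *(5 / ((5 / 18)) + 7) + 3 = 169401 / 1792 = 94.53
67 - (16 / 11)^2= 7851 / 121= 64.88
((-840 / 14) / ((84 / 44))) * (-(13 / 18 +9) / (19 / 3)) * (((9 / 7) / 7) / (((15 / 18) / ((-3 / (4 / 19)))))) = -7425 / 49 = -151.53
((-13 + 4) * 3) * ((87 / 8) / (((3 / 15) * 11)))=-11745 / 88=-133.47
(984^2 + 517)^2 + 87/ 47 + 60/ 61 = 2690740066899770/ 2867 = 938521125531.83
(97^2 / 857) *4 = 37636 / 857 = 43.92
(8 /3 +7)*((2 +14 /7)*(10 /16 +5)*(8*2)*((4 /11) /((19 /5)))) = 69600 /209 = 333.01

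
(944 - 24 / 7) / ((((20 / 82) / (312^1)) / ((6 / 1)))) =252667584 / 35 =7219073.83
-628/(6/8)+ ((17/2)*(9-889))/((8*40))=-20657/24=-860.71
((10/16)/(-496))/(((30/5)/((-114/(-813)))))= -95/3225984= -0.00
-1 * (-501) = 501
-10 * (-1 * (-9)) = -90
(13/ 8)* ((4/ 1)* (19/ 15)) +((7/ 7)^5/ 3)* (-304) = -931/ 10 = -93.10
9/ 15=3/ 5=0.60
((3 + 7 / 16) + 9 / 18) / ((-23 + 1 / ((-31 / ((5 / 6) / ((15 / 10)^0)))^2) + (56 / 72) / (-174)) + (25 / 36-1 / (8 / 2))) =-47405169 / 271600652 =-0.17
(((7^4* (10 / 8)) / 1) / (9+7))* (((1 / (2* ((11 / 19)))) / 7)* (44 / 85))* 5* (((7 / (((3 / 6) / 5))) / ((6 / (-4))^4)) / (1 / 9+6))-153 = -29404 / 1683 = -17.47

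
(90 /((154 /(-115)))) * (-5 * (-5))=-129375 /77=-1680.19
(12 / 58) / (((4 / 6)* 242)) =9 / 7018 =0.00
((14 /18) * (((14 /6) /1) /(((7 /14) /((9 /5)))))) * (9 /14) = 21 /5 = 4.20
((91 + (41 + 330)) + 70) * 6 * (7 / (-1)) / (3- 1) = -11172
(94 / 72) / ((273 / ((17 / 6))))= 799 / 58968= 0.01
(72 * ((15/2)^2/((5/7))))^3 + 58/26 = 2369695419029/13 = 182284263002.23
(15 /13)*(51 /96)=255 /416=0.61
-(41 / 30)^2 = -1681 / 900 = -1.87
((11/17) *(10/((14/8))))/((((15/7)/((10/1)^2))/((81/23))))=237600/391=607.67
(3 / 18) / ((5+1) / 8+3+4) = 2 / 93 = 0.02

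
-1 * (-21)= 21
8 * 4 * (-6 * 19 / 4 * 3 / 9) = -304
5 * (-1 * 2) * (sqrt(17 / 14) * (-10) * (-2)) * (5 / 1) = -1101.95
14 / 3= 4.67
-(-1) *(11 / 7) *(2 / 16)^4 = 11 / 28672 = 0.00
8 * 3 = 24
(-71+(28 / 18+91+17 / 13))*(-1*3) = -2675 / 39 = -68.59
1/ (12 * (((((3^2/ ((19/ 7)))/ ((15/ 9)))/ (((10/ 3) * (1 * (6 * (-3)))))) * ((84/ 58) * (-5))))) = 2755/ 7938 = 0.35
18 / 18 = 1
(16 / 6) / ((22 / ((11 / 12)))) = 1 / 9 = 0.11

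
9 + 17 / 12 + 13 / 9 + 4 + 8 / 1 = 859 / 36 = 23.86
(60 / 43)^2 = 3600 / 1849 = 1.95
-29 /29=-1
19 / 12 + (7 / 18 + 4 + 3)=323 / 36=8.97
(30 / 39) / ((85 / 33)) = 66 / 221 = 0.30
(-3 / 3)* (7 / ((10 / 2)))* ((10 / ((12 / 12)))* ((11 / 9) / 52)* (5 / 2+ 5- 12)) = 77 / 52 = 1.48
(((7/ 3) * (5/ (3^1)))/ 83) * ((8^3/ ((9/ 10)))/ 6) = 89600/ 20169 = 4.44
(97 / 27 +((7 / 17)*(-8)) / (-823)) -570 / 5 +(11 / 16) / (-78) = -17350939253 / 157146912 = -110.41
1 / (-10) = -0.10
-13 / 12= -1.08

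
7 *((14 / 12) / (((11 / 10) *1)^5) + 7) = 26124497 / 483153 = 54.07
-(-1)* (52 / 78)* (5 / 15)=2 / 9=0.22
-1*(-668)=668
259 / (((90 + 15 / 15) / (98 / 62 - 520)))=-1475.50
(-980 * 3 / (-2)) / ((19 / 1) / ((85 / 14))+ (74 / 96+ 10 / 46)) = 137944800 / 386399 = 357.00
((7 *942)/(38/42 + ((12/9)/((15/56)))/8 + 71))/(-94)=-1038555/1073762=-0.97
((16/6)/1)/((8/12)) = 4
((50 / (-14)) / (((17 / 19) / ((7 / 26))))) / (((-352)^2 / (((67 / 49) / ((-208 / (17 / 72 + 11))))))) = 25746425 / 40188288172032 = 0.00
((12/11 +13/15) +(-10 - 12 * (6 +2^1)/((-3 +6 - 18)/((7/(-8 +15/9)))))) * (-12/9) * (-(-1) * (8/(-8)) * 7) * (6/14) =-189556/3135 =-60.46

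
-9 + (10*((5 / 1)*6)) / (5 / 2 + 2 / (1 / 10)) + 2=6.33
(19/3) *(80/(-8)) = -190/3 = -63.33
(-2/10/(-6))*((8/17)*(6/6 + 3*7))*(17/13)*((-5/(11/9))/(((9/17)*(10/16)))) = -1088/195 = -5.58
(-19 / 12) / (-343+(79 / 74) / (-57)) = 13357 / 2893706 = 0.00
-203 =-203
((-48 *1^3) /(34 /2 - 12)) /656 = -3 /205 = -0.01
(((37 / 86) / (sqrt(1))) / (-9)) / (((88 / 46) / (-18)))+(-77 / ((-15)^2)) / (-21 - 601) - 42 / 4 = -1330501783 / 132392700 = -10.05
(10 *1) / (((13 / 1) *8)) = 5 / 52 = 0.10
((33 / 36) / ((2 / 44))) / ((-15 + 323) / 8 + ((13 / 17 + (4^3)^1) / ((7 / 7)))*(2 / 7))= 14399 / 40701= 0.35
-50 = -50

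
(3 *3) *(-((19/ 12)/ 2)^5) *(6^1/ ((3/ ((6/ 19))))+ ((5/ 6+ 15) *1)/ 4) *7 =-1909332971/ 21233664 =-89.92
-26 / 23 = -1.13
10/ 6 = 5/ 3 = 1.67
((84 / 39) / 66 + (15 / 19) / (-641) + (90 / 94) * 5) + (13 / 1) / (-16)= 15740281691 / 3929042832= 4.01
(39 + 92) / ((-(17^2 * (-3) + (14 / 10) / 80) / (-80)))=-4192000 / 346793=-12.09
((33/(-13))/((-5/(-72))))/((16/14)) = -2079/65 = -31.98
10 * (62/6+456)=13990/3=4663.33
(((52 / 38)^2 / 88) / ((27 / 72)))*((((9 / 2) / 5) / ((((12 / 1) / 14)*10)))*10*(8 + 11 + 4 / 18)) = 204659 / 178695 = 1.15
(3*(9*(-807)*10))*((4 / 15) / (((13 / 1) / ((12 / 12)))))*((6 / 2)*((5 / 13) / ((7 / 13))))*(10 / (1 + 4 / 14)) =-968400 / 13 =-74492.31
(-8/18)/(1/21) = -28/3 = -9.33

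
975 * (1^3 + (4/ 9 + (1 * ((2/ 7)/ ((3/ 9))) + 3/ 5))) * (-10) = -594100/ 21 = -28290.48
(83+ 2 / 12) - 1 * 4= 475 / 6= 79.17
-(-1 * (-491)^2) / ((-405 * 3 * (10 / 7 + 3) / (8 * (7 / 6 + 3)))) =-33751340 / 22599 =-1493.49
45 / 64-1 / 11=431 / 704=0.61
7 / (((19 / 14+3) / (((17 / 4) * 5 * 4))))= 8330 / 61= 136.56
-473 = -473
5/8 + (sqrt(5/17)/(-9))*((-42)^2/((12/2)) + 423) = 5/8 - 239*sqrt(85)/51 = -42.58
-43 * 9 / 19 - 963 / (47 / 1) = -36486 / 893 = -40.86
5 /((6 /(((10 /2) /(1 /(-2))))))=-25 /3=-8.33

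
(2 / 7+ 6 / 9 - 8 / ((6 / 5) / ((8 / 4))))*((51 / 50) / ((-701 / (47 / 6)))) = 10387 / 73605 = 0.14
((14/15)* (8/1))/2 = 56/15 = 3.73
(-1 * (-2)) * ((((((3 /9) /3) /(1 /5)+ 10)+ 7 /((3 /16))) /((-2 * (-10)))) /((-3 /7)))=-3017 /270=-11.17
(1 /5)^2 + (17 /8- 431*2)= -171967 /200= -859.84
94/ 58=47/ 29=1.62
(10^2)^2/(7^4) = 10000/2401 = 4.16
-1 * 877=-877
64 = 64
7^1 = 7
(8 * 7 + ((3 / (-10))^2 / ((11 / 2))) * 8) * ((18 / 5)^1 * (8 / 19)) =2222784 / 26125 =85.08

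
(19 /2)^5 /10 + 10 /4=2476899 /320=7740.31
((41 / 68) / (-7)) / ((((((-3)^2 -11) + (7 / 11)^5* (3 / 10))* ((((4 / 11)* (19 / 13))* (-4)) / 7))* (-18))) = 4721210065 / 589883602752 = 0.01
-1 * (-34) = 34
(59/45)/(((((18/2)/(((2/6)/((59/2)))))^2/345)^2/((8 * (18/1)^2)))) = 1354240/1347491619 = 0.00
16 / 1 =16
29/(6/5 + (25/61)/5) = 8845/391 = 22.62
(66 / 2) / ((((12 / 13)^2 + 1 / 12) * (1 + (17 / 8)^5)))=2192965632 / 2755629625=0.80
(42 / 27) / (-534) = -7 / 2403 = -0.00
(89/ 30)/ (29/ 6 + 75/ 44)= 1958/ 4315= 0.45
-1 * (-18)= 18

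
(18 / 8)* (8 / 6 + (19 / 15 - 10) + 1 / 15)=-33 / 2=-16.50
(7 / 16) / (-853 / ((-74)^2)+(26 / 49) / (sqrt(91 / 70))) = 19626491899 / 55384121244+1285674446 * sqrt(130) / 13846030311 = 1.41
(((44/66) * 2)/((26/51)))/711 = 34/9243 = 0.00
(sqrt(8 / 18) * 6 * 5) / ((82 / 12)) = 120 / 41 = 2.93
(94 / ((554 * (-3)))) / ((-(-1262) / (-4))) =94 / 524361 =0.00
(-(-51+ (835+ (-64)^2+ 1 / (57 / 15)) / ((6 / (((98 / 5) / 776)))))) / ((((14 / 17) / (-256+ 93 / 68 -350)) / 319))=-2923990703183 / 412832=-7082761.76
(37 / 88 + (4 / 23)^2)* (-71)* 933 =-1389844383 / 46552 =-29855.74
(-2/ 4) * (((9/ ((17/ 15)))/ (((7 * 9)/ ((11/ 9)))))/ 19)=-55/ 13566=-0.00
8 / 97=0.08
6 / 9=2 / 3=0.67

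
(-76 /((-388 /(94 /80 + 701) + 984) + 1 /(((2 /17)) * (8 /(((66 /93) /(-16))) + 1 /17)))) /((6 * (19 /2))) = -2525358344 /1862578593619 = -0.00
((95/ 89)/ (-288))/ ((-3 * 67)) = 95/ 5152032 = 0.00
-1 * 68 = -68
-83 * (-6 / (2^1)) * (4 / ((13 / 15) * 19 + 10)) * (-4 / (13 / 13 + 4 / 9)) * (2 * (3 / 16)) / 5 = -40338 / 5161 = -7.82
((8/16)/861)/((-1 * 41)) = -1/70602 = -0.00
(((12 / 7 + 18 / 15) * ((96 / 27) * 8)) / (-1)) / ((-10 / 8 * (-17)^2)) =2048 / 8925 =0.23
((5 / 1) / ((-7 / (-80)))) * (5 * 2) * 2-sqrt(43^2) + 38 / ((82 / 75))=325634 / 287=1134.61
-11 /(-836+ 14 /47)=517 /39278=0.01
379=379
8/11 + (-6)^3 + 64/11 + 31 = -1963/11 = -178.45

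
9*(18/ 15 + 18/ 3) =324/ 5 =64.80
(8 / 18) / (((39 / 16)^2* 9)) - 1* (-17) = 2095441 / 123201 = 17.01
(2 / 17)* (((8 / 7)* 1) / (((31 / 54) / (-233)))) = -201312 / 3689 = -54.57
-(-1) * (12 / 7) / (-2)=-6 / 7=-0.86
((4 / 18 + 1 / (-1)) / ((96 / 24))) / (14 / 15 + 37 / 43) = -1505 / 13884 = -0.11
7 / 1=7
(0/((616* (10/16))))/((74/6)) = 0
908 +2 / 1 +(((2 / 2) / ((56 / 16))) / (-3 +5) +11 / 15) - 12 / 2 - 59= 88817 / 105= 845.88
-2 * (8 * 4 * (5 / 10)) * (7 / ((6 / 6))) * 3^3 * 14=-84672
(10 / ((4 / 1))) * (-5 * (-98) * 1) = 1225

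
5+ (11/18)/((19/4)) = 877/171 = 5.13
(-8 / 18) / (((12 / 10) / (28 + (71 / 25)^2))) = -45082 / 3375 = -13.36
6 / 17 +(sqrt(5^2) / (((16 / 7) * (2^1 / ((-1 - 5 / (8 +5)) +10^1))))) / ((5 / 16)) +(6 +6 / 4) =16799 / 442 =38.01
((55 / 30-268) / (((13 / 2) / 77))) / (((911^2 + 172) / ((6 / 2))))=-11179 / 981019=-0.01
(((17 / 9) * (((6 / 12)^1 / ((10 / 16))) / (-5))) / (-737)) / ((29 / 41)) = 2788 / 4808925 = 0.00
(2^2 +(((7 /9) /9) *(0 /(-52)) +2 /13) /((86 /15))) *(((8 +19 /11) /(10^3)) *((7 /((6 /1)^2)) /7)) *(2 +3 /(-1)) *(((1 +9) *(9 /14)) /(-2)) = 240857 /68868800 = 0.00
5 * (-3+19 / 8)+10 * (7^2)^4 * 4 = 230592036.88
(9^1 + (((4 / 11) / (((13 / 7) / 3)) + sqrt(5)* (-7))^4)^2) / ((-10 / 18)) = -1178909296839880321448019906 / 174859124550883201 + 5376391333636865496839136* sqrt(5) / 6113955403877035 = -4775734587.54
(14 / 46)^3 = 343 / 12167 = 0.03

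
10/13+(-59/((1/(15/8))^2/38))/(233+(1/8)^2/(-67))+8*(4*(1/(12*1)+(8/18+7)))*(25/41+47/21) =9388267875032/14378091273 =652.96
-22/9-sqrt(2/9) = -2.92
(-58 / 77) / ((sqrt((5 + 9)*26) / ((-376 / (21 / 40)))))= 436160*sqrt(91) / 147147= 28.28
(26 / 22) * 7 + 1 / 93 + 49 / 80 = 728047 / 81840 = 8.90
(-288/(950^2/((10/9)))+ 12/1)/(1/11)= 5956324/45125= 132.00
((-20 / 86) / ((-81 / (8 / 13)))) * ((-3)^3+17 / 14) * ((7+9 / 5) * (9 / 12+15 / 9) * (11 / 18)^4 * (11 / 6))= -18546472109 / 74863030788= -0.25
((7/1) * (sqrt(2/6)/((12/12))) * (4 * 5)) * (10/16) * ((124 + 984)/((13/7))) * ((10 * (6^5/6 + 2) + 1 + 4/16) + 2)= 391313916.78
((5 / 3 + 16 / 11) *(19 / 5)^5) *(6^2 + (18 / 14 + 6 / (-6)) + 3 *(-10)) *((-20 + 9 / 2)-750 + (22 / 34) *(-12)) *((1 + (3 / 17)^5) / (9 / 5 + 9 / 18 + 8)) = -14791561379305744 / 12672223725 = -1167242.76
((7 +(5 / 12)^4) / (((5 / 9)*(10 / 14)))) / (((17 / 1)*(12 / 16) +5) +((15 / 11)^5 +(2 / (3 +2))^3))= 821713606945 / 1044961204032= 0.79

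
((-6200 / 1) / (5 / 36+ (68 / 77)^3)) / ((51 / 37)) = -1256744042400 / 231237689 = -5434.86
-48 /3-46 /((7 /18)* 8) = -431 /14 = -30.79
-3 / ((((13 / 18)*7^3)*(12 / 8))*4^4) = -9 / 285376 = -0.00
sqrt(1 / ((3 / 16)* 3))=4 / 3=1.33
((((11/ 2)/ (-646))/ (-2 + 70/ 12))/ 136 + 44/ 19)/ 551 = 4679455/ 1113399088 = 0.00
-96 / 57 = -1.68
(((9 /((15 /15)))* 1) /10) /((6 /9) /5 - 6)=-27 /176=-0.15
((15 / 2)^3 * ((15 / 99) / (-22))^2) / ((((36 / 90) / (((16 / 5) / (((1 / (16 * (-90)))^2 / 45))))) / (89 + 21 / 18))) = 19719450000000 / 14641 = 1346864968.24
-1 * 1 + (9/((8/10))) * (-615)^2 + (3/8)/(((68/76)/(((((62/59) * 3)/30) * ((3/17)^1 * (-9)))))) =2902100784001/682040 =4255030.18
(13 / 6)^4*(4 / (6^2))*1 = 28561 / 11664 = 2.45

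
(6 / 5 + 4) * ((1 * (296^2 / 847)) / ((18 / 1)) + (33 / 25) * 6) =67718404 / 952875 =71.07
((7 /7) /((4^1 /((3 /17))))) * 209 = 627 /68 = 9.22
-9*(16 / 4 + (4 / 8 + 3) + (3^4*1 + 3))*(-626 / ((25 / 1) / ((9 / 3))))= 1546533 / 25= 61861.32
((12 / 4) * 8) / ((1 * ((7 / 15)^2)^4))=10669.82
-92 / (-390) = 46 / 195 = 0.24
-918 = -918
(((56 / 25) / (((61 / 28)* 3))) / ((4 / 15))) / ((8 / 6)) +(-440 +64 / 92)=-3074958 / 7015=-438.34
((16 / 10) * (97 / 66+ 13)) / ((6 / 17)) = 6494 / 99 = 65.60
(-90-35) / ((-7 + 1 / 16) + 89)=-2000 / 1313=-1.52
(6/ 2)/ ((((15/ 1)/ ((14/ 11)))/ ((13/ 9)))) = 182/ 495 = 0.37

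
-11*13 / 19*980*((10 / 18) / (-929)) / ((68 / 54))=1051050 / 300067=3.50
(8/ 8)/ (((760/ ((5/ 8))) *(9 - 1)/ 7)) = 7/ 9728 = 0.00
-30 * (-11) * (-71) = -23430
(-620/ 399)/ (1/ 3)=-620/ 133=-4.66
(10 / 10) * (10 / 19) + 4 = 86 / 19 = 4.53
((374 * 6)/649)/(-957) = -68/18821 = -0.00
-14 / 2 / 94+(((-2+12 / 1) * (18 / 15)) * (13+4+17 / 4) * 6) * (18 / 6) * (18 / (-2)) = -3883147 / 94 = -41310.07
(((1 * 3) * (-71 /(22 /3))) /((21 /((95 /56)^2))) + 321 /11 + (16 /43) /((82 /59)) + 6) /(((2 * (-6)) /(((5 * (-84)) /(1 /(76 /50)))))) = 509081356723 /304082240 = 1674.16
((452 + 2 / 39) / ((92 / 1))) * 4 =17630 / 897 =19.65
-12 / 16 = -3 / 4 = -0.75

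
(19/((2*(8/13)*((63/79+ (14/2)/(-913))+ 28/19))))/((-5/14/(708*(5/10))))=-19971028649/2954200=-6760.22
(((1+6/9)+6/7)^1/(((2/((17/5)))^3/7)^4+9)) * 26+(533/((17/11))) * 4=890455382159468558516642/642084131139193177899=1386.82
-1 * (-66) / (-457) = -66 / 457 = -0.14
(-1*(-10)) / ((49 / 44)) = 440 / 49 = 8.98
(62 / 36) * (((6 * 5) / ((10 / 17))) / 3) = 527 / 18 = 29.28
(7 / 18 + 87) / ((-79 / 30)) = -7865 / 237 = -33.19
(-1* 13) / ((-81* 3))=13 / 243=0.05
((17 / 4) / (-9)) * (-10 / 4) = 85 / 72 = 1.18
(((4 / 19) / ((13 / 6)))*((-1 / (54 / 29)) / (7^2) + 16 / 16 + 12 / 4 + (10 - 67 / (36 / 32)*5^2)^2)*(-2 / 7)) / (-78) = 69445317860 / 89211213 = 778.44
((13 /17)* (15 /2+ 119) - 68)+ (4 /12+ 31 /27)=30.22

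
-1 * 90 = -90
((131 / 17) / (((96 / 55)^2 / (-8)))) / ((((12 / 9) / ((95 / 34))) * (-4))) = 37646125 / 3551232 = 10.60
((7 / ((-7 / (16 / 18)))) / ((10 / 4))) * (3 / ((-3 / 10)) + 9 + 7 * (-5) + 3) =176 / 15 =11.73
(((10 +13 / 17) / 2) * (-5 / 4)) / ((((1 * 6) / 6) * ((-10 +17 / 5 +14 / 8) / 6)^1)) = 13725 / 1649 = 8.32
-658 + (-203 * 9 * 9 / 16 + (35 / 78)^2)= -41017991 / 24336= -1685.49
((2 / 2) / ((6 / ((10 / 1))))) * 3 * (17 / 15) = 17 / 3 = 5.67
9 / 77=0.12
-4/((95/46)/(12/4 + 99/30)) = -5796/475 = -12.20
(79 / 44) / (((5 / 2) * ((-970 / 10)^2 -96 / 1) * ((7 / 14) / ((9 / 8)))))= 711 / 4097720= 0.00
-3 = -3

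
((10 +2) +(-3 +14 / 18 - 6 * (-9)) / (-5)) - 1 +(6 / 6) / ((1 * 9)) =34 / 45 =0.76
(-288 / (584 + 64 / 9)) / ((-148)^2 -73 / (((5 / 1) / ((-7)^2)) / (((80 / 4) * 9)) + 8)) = -1143153 / 51371645675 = -0.00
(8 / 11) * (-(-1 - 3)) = 2.91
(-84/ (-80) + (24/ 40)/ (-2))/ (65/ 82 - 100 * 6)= -123/ 98270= -0.00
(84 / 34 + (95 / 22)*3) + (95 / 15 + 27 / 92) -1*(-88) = 5680001 / 51612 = 110.05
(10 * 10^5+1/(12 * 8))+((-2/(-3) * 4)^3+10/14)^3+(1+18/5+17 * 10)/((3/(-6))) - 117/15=217609478760055/216040608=1007261.93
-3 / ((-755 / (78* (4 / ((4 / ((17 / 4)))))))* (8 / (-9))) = -17901 / 12080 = -1.48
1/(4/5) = 1.25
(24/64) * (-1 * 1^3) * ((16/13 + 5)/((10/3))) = -729/1040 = -0.70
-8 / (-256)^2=-1 / 8192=-0.00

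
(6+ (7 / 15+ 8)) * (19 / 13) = 21.14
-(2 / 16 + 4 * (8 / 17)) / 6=-91 / 272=-0.33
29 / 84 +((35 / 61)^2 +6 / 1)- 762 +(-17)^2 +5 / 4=-72682937 / 156282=-465.08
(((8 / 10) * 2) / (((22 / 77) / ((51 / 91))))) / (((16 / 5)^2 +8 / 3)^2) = 57375 / 3045328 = 0.02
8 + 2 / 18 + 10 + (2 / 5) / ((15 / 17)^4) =4751417 / 253125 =18.77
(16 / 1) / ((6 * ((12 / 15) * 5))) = 2 / 3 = 0.67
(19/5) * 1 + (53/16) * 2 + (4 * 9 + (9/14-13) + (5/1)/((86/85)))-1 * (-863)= 902.01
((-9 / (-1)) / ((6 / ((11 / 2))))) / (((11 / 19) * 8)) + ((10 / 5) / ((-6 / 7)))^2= 2081 / 288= 7.23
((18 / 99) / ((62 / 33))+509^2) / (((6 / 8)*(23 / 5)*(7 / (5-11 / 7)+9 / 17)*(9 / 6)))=43691436160 / 2243811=19471.98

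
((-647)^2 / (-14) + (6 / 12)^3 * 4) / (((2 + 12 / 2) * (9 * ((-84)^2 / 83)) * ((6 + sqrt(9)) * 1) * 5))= -5790661 / 53343360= -0.11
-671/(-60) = 671/60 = 11.18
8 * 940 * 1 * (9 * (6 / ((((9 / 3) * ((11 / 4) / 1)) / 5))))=2707200 / 11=246109.09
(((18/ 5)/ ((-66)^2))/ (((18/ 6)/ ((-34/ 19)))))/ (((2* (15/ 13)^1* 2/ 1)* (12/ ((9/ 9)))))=-221/ 24829200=-0.00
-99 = -99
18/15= 6/5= 1.20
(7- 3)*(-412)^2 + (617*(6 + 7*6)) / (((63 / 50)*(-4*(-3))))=42898888 / 63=680934.73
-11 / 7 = -1.57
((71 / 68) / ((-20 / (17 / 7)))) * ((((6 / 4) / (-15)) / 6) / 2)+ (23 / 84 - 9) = -195443 / 22400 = -8.73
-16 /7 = -2.29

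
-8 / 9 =-0.89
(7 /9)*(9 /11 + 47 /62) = 7525 /6138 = 1.23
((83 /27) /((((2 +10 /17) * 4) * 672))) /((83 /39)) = 221 /1064448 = 0.00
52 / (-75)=-52 / 75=-0.69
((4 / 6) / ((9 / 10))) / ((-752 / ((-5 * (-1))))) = -25 / 5076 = -0.00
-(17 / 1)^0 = -1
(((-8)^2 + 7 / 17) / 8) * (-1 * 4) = -1095 / 34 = -32.21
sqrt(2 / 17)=sqrt(34) / 17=0.34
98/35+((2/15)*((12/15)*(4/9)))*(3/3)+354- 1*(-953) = 884147/675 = 1309.85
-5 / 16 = -0.31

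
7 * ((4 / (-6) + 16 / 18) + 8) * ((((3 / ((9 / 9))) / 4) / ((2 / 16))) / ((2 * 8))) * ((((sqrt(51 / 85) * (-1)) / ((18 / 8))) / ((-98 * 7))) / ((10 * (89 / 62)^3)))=0.00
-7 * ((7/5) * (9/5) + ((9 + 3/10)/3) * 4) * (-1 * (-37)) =-96607/25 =-3864.28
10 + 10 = 20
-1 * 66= -66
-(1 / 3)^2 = -1 / 9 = -0.11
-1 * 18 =-18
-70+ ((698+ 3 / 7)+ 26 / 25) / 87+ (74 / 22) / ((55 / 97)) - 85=-259805123 / 1842225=-141.03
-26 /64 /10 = -13 /320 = -0.04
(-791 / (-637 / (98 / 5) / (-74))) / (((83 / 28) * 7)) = -468272 / 5395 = -86.80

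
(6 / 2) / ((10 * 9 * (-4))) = -1 / 120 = -0.01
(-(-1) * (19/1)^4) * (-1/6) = -130321/6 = -21720.17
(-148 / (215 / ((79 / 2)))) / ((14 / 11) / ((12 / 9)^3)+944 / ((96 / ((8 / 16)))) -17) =6173376 / 2621495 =2.35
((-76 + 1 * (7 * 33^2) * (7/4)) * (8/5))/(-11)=-106114/55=-1929.35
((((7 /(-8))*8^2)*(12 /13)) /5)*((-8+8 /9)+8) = -1792 /195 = -9.19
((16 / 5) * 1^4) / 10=8 / 25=0.32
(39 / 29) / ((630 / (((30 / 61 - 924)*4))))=-488228 / 61915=-7.89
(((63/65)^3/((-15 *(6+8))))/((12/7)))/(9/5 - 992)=27783/10877347000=0.00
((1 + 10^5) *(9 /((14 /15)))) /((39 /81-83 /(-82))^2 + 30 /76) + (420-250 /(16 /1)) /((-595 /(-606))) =6113847522809343 /16629549668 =367649.61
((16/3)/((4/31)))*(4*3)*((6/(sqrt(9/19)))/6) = 496*sqrt(19)/3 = 720.67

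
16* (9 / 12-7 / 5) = -52 / 5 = -10.40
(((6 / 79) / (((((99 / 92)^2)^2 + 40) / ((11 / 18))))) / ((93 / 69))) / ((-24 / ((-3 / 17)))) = 2265592736 / 369904805349459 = 0.00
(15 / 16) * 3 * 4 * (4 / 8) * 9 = 405 / 8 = 50.62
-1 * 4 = -4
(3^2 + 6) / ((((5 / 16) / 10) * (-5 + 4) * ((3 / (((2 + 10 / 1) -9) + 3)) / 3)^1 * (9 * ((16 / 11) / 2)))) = -440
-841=-841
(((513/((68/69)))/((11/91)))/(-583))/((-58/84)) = 67643667/6323218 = 10.70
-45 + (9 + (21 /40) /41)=-59019 /1640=-35.99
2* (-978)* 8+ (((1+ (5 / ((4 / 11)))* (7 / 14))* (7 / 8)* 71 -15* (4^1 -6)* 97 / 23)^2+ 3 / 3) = 787644601201 / 2166784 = 363508.59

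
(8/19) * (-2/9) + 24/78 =0.21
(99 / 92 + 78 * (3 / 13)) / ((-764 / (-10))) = 8775 / 35144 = 0.25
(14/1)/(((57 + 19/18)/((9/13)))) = 0.17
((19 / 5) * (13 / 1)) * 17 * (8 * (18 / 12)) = 50388 / 5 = 10077.60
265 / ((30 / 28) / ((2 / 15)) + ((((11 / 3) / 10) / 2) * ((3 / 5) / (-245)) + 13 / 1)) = 1623125 / 128841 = 12.60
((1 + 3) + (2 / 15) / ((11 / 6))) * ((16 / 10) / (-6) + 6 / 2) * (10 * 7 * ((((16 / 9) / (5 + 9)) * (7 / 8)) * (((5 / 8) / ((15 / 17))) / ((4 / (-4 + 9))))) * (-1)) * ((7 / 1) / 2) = -239071 / 891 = -268.32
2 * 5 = 10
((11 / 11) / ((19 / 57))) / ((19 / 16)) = 48 / 19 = 2.53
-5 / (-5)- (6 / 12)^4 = 15 / 16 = 0.94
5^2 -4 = 21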